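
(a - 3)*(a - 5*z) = a^2 - 5*a*z - 3*a + 15*z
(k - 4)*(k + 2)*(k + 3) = k^3 + k^2 - 14*k - 24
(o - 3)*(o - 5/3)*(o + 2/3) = o^3 - 4*o^2 + 17*o/9 + 10/3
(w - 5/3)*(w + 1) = w^2 - 2*w/3 - 5/3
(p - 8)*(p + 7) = p^2 - p - 56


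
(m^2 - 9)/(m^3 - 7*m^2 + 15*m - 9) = (m + 3)/(m^2 - 4*m + 3)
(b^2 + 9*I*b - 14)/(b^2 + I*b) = (b^2 + 9*I*b - 14)/(b*(b + I))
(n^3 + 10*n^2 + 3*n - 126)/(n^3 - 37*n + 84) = (n + 6)/(n - 4)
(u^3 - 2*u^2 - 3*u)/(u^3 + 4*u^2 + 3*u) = (u - 3)/(u + 3)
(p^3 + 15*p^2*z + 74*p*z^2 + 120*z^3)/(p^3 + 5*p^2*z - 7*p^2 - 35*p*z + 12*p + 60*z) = (p^2 + 10*p*z + 24*z^2)/(p^2 - 7*p + 12)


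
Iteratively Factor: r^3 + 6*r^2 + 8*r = (r + 4)*(r^2 + 2*r) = (r + 2)*(r + 4)*(r)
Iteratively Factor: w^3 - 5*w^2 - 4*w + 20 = (w - 2)*(w^2 - 3*w - 10) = (w - 2)*(w + 2)*(w - 5)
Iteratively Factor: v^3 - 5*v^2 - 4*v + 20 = (v - 5)*(v^2 - 4) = (v - 5)*(v - 2)*(v + 2)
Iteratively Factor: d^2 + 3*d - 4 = (d - 1)*(d + 4)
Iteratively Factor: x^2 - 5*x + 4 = (x - 4)*(x - 1)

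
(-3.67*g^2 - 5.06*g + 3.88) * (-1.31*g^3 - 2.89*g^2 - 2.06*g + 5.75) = 4.8077*g^5 + 17.2349*g^4 + 17.1008*g^3 - 21.8921*g^2 - 37.0878*g + 22.31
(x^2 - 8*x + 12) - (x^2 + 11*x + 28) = -19*x - 16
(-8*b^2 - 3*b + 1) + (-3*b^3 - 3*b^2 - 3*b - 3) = -3*b^3 - 11*b^2 - 6*b - 2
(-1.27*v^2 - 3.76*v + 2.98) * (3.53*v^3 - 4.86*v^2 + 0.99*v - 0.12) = -4.4831*v^5 - 7.1006*v^4 + 27.5357*v^3 - 18.0528*v^2 + 3.4014*v - 0.3576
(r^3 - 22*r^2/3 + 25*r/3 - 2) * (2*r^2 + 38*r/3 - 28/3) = 2*r^5 - 2*r^4 - 770*r^3/9 + 170*r^2 - 928*r/9 + 56/3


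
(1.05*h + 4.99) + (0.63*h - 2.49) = 1.68*h + 2.5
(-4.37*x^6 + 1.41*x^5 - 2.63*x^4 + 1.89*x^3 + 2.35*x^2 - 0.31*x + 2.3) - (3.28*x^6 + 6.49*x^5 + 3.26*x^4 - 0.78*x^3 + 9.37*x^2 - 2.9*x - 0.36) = -7.65*x^6 - 5.08*x^5 - 5.89*x^4 + 2.67*x^3 - 7.02*x^2 + 2.59*x + 2.66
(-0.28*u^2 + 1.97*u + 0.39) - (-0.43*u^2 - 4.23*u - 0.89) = 0.15*u^2 + 6.2*u + 1.28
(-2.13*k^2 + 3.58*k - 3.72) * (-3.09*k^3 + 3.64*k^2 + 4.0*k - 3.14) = 6.5817*k^5 - 18.8154*k^4 + 16.006*k^3 + 7.4674*k^2 - 26.1212*k + 11.6808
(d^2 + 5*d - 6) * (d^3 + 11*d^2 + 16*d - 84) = d^5 + 16*d^4 + 65*d^3 - 70*d^2 - 516*d + 504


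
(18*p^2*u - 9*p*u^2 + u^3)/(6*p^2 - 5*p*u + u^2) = u*(6*p - u)/(2*p - u)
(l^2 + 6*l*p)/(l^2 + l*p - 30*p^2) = l/(l - 5*p)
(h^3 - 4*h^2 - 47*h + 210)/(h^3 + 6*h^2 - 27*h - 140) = (h - 6)/(h + 4)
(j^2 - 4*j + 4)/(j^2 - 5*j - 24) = (-j^2 + 4*j - 4)/(-j^2 + 5*j + 24)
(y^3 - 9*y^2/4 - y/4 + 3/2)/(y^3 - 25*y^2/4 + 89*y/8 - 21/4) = 2*(4*y^2 - y - 3)/(8*y^2 - 34*y + 21)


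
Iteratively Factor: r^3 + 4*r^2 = (r)*(r^2 + 4*r) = r^2*(r + 4)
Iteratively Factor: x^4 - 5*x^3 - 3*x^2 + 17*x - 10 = (x - 1)*(x^3 - 4*x^2 - 7*x + 10) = (x - 5)*(x - 1)*(x^2 + x - 2) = (x - 5)*(x - 1)^2*(x + 2)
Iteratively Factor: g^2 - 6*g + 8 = (g - 2)*(g - 4)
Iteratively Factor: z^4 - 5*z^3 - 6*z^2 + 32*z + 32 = (z + 1)*(z^3 - 6*z^2 + 32) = (z - 4)*(z + 1)*(z^2 - 2*z - 8) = (z - 4)^2*(z + 1)*(z + 2)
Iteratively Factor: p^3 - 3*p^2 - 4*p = (p + 1)*(p^2 - 4*p) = (p - 4)*(p + 1)*(p)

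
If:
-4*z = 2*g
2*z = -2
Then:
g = 2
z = -1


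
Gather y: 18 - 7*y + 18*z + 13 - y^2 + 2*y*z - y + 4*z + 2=-y^2 + y*(2*z - 8) + 22*z + 33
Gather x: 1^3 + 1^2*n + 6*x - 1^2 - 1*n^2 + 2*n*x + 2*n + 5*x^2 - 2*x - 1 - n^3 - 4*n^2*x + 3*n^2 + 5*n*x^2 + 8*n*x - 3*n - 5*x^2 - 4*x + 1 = -n^3 + 2*n^2 + 5*n*x^2 + x*(-4*n^2 + 10*n)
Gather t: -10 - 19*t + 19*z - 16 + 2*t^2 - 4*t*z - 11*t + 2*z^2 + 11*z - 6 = 2*t^2 + t*(-4*z - 30) + 2*z^2 + 30*z - 32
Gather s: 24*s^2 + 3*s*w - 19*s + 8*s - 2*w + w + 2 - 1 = 24*s^2 + s*(3*w - 11) - w + 1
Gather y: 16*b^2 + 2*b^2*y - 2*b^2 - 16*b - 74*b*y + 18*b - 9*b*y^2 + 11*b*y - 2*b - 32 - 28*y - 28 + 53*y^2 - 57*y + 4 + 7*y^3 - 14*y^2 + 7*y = 14*b^2 + 7*y^3 + y^2*(39 - 9*b) + y*(2*b^2 - 63*b - 78) - 56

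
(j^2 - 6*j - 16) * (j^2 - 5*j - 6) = j^4 - 11*j^3 + 8*j^2 + 116*j + 96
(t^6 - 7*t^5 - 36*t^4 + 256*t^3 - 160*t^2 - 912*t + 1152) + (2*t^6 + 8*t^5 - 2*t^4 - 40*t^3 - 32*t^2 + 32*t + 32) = 3*t^6 + t^5 - 38*t^4 + 216*t^3 - 192*t^2 - 880*t + 1184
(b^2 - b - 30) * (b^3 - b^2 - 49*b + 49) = b^5 - 2*b^4 - 78*b^3 + 128*b^2 + 1421*b - 1470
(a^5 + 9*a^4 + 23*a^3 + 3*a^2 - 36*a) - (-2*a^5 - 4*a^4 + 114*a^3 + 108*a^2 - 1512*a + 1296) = 3*a^5 + 13*a^4 - 91*a^3 - 105*a^2 + 1476*a - 1296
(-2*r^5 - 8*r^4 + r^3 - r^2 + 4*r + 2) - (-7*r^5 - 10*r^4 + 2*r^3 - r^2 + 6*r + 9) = 5*r^5 + 2*r^4 - r^3 - 2*r - 7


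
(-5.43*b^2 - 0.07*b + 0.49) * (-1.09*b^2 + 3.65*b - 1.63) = 5.9187*b^4 - 19.7432*b^3 + 8.0613*b^2 + 1.9026*b - 0.7987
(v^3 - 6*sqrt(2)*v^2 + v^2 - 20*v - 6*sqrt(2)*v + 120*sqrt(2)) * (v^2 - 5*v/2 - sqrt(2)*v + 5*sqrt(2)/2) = v^5 - 7*sqrt(2)*v^4 - 3*v^4/2 - 21*v^3/2 + 21*sqrt(2)*v^3/2 + 32*v^2 + 315*sqrt(2)*v^2/2 - 350*sqrt(2)*v - 270*v + 600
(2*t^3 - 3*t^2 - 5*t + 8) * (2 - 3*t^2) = -6*t^5 + 9*t^4 + 19*t^3 - 30*t^2 - 10*t + 16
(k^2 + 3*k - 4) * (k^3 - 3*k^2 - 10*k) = k^5 - 23*k^3 - 18*k^2 + 40*k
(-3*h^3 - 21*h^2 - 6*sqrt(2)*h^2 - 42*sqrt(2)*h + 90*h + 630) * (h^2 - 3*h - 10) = -3*h^5 - 12*h^4 - 6*sqrt(2)*h^4 - 24*sqrt(2)*h^3 + 183*h^3 + 186*sqrt(2)*h^2 + 570*h^2 - 2790*h + 420*sqrt(2)*h - 6300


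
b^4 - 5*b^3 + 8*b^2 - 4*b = b*(b - 2)^2*(b - 1)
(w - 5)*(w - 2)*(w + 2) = w^3 - 5*w^2 - 4*w + 20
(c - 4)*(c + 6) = c^2 + 2*c - 24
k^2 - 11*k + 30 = (k - 6)*(k - 5)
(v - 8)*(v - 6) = v^2 - 14*v + 48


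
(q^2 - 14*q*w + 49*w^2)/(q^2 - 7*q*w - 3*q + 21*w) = (q - 7*w)/(q - 3)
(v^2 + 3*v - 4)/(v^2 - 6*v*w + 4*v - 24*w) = (v - 1)/(v - 6*w)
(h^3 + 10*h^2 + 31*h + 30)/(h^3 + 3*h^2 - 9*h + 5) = (h^2 + 5*h + 6)/(h^2 - 2*h + 1)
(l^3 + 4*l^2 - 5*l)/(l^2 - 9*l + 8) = l*(l + 5)/(l - 8)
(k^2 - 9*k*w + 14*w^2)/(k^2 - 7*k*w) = (k - 2*w)/k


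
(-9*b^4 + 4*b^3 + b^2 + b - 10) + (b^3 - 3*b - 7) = -9*b^4 + 5*b^3 + b^2 - 2*b - 17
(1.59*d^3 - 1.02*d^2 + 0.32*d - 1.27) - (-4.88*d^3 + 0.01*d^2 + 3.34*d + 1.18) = 6.47*d^3 - 1.03*d^2 - 3.02*d - 2.45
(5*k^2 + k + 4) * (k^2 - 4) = 5*k^4 + k^3 - 16*k^2 - 4*k - 16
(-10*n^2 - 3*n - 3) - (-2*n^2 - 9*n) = -8*n^2 + 6*n - 3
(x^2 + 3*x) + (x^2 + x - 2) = 2*x^2 + 4*x - 2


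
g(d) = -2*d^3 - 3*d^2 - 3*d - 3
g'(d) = -6*d^2 - 6*d - 3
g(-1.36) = 0.56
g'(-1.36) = -5.94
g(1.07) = -12.09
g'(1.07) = -16.29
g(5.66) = -478.73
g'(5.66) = -229.17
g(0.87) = -9.20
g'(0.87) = -12.76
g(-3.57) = 60.47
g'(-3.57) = -58.05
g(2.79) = -78.16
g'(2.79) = -66.44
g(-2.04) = 7.61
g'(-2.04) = -15.73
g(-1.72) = 3.46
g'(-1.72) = -10.43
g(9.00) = -1731.00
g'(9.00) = -543.00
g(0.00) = -3.00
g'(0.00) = -3.00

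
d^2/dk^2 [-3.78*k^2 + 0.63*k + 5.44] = -7.56000000000000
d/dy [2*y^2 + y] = 4*y + 1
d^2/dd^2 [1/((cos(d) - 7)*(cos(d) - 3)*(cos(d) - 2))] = (-682*(1 - cos(d)^2)^2 + 12*sin(d)^6 + 3*cos(d)^6 + 132*cos(d)^5 + 906*cos(d)^3 + 117*cos(d)^2 - 4422*cos(d) + 3024)/((cos(d) - 7)^3*(cos(d) - 3)^3*(cos(d) - 2)^3)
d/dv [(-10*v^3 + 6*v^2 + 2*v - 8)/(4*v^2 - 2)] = (-10*v^4 + 13*v^2 + 10*v - 1)/(4*v^4 - 4*v^2 + 1)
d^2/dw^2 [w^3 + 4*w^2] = 6*w + 8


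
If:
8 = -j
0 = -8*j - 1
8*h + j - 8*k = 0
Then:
No Solution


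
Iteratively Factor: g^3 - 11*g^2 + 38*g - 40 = (g - 2)*(g^2 - 9*g + 20) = (g - 4)*(g - 2)*(g - 5)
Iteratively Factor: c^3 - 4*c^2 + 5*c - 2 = (c - 1)*(c^2 - 3*c + 2) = (c - 1)^2*(c - 2)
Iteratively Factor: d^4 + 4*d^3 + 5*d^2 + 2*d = (d + 2)*(d^3 + 2*d^2 + d) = (d + 1)*(d + 2)*(d^2 + d) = d*(d + 1)*(d + 2)*(d + 1)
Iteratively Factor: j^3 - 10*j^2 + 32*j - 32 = (j - 4)*(j^2 - 6*j + 8) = (j - 4)^2*(j - 2)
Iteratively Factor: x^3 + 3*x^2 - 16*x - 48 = (x - 4)*(x^2 + 7*x + 12) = (x - 4)*(x + 4)*(x + 3)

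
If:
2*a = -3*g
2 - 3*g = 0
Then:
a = -1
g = 2/3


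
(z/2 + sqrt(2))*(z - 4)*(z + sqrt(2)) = z^3/2 - 2*z^2 + 3*sqrt(2)*z^2/2 - 6*sqrt(2)*z + 2*z - 8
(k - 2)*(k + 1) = k^2 - k - 2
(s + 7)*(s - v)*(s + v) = s^3 + 7*s^2 - s*v^2 - 7*v^2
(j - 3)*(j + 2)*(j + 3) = j^3 + 2*j^2 - 9*j - 18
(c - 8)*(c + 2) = c^2 - 6*c - 16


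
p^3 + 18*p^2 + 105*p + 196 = (p + 4)*(p + 7)^2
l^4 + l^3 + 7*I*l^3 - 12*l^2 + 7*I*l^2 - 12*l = l*(l + 1)*(l + 3*I)*(l + 4*I)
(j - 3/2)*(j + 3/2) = j^2 - 9/4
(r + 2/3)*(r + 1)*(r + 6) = r^3 + 23*r^2/3 + 32*r/3 + 4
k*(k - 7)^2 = k^3 - 14*k^2 + 49*k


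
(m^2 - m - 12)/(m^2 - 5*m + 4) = (m + 3)/(m - 1)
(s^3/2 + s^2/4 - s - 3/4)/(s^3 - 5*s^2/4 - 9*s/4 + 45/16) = 4*(s^2 + 2*s + 1)/(8*s^2 + 2*s - 15)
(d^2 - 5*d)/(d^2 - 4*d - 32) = d*(5 - d)/(-d^2 + 4*d + 32)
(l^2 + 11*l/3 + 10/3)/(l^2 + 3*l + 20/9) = 3*(l + 2)/(3*l + 4)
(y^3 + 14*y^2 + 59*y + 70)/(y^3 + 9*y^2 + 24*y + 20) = (y + 7)/(y + 2)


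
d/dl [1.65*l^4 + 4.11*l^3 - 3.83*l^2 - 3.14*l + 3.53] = 6.6*l^3 + 12.33*l^2 - 7.66*l - 3.14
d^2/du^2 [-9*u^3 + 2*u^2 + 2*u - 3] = 4 - 54*u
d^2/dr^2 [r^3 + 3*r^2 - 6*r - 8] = 6*r + 6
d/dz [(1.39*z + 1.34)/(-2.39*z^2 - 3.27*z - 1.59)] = (3.3221*z^2 + 6.4052*z + 2.1717)/(5.7121*z^4 + 15.6306*z^3 + 18.2931*z^2 + 10.3986*z + 2.5281)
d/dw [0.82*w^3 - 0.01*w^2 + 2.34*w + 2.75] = 2.46*w^2 - 0.02*w + 2.34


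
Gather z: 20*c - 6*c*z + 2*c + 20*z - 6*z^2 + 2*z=22*c - 6*z^2 + z*(22 - 6*c)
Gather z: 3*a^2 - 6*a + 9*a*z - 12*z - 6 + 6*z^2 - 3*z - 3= 3*a^2 - 6*a + 6*z^2 + z*(9*a - 15) - 9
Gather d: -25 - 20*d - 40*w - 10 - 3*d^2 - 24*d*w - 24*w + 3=-3*d^2 + d*(-24*w - 20) - 64*w - 32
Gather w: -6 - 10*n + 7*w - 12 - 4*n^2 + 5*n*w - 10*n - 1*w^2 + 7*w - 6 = -4*n^2 - 20*n - w^2 + w*(5*n + 14) - 24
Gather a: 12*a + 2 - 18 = 12*a - 16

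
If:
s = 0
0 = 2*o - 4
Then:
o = 2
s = 0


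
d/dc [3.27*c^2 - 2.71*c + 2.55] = 6.54*c - 2.71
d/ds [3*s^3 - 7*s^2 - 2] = s*(9*s - 14)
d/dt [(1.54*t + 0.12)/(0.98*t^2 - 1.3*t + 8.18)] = (-1.5092*t^2 - 0.2352*t + 12.7532)/(0.9604*t^4 - 2.548*t^3 + 17.7228*t^2 - 21.268*t + 66.9124)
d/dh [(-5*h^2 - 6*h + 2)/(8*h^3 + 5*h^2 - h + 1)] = (40*h^4 + 96*h^3 - 13*h^2 - 30*h - 4)/(64*h^6 + 80*h^5 + 9*h^4 + 6*h^3 + 11*h^2 - 2*h + 1)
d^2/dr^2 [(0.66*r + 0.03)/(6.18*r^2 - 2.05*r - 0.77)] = ((2.3352 - 24.4728*r)*(-6.18*r^2 + 2.05*r + 0.77) - (0.66*r + 0.03)*(12.36*r - 2.05)*(24.72*r - 4.1))/(-6.18*r^2 + 2.05*r + 0.77)^3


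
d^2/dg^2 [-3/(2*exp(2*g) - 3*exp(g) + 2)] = 3*(-2*(4*exp(g) - 3)^2*exp(g) + (8*exp(g) - 3)*(2*exp(2*g) - 3*exp(g) + 2))*exp(g)/(2*exp(2*g) - 3*exp(g) + 2)^3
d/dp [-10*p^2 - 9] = -20*p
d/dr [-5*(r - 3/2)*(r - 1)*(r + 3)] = -15*r^2 - 5*r + 30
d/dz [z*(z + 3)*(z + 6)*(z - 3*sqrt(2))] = 4*z^3 - 9*sqrt(2)*z^2 + 27*z^2 - 54*sqrt(2)*z + 36*z - 54*sqrt(2)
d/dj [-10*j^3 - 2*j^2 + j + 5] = -30*j^2 - 4*j + 1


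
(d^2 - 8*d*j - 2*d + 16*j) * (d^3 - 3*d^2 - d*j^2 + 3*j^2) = d^5 - 8*d^4*j - 5*d^4 - d^3*j^2 + 40*d^3*j + 6*d^3 + 8*d^2*j^3 + 5*d^2*j^2 - 48*d^2*j - 40*d*j^3 - 6*d*j^2 + 48*j^3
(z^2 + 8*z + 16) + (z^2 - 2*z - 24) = 2*z^2 + 6*z - 8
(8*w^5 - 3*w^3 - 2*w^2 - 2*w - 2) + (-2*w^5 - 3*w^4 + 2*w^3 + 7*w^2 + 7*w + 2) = 6*w^5 - 3*w^4 - w^3 + 5*w^2 + 5*w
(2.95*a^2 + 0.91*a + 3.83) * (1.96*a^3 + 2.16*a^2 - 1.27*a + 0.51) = 5.782*a^5 + 8.1556*a^4 + 5.7259*a^3 + 8.6216*a^2 - 4.4*a + 1.9533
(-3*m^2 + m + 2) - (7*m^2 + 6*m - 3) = -10*m^2 - 5*m + 5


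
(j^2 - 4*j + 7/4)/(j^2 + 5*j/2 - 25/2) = (4*j^2 - 16*j + 7)/(2*(2*j^2 + 5*j - 25))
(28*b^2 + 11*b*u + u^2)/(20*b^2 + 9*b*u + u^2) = (7*b + u)/(5*b + u)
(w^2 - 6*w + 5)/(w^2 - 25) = (w - 1)/(w + 5)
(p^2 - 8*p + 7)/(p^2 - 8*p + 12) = (p^2 - 8*p + 7)/(p^2 - 8*p + 12)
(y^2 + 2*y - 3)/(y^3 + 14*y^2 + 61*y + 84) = (y - 1)/(y^2 + 11*y + 28)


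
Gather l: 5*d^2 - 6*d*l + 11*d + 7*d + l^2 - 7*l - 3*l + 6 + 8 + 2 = 5*d^2 + 18*d + l^2 + l*(-6*d - 10) + 16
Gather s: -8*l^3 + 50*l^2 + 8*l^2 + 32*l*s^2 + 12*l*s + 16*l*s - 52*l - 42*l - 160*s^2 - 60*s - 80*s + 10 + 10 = -8*l^3 + 58*l^2 - 94*l + s^2*(32*l - 160) + s*(28*l - 140) + 20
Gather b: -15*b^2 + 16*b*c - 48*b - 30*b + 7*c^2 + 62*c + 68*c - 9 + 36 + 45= -15*b^2 + b*(16*c - 78) + 7*c^2 + 130*c + 72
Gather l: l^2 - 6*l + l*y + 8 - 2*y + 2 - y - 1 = l^2 + l*(y - 6) - 3*y + 9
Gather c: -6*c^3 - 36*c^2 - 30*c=-6*c^3 - 36*c^2 - 30*c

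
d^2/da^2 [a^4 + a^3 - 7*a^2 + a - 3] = 12*a^2 + 6*a - 14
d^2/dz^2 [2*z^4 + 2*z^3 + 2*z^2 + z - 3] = 24*z^2 + 12*z + 4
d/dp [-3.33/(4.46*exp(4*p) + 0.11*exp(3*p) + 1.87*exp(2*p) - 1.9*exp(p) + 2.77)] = (59.4072*exp(3*p) + 1.0989*exp(2*p) + 12.4542*exp(p) - 6.327)*exp(p)/(4.46*exp(4*p) + 0.11*exp(3*p) + 1.87*exp(2*p) - 1.9*exp(p) + 2.77)^2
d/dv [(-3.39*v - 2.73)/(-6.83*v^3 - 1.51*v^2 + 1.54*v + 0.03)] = (-46.3074*v^3 - 61.0566*v^2 - 8.2446*v + 4.1025)/(46.6489*v^6 + 20.6266*v^5 - 18.7563*v^4 - 5.0606*v^3 + 2.281*v^2 + 0.0924*v + 0.0009)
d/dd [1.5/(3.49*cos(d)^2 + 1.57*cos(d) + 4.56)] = (10.47*cos(d) + 2.355)*sin(d)/(3.49*cos(d)^2 + 1.57*cos(d) + 4.56)^2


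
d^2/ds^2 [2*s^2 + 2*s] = 4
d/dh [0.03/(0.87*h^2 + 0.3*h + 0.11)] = (-0.0522*h - 0.009)/(0.87*h^2 + 0.3*h + 0.11)^2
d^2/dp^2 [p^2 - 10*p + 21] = 2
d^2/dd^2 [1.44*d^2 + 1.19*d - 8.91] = 2.88000000000000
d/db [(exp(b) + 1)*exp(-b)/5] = -exp(-b)/5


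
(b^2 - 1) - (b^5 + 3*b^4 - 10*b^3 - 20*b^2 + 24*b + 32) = -b^5 - 3*b^4 + 10*b^3 + 21*b^2 - 24*b - 33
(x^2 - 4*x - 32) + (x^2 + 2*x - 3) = 2*x^2 - 2*x - 35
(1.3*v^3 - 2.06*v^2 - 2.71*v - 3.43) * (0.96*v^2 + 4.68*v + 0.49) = 1.248*v^5 + 4.1064*v^4 - 11.6054*v^3 - 16.985*v^2 - 17.3803*v - 1.6807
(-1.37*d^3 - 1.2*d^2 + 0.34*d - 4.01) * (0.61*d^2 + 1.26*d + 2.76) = -0.8357*d^5 - 2.4582*d^4 - 5.0858*d^3 - 5.3297*d^2 - 4.1142*d - 11.0676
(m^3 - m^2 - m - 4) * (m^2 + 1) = m^5 - m^4 - 5*m^2 - m - 4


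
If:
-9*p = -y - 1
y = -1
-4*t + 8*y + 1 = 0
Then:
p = 0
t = -7/4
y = -1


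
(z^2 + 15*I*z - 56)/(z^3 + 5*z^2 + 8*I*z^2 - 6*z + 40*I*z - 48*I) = (z + 7*I)/(z^2 + 5*z - 6)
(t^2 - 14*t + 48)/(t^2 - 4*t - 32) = (t - 6)/(t + 4)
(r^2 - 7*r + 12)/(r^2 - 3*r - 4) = (r - 3)/(r + 1)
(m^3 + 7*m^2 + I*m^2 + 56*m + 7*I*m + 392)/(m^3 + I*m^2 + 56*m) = (m + 7)/m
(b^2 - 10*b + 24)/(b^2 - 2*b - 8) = (b - 6)/(b + 2)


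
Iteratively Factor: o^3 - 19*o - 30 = (o + 3)*(o^2 - 3*o - 10) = (o + 2)*(o + 3)*(o - 5)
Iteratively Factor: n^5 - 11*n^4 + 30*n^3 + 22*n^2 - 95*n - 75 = (n - 5)*(n^4 - 6*n^3 + 22*n + 15) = (n - 5)*(n + 1)*(n^3 - 7*n^2 + 7*n + 15) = (n - 5)^2*(n + 1)*(n^2 - 2*n - 3) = (n - 5)^2*(n + 1)^2*(n - 3)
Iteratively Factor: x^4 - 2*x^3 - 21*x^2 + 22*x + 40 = (x - 2)*(x^3 - 21*x - 20) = (x - 5)*(x - 2)*(x^2 + 5*x + 4) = (x - 5)*(x - 2)*(x + 1)*(x + 4)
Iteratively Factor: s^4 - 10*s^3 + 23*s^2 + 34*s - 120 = (s + 2)*(s^3 - 12*s^2 + 47*s - 60) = (s - 5)*(s + 2)*(s^2 - 7*s + 12) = (s - 5)*(s - 3)*(s + 2)*(s - 4)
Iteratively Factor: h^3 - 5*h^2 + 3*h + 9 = (h - 3)*(h^2 - 2*h - 3) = (h - 3)*(h + 1)*(h - 3)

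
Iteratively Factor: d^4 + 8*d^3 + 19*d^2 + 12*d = (d)*(d^3 + 8*d^2 + 19*d + 12) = d*(d + 4)*(d^2 + 4*d + 3) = d*(d + 3)*(d + 4)*(d + 1)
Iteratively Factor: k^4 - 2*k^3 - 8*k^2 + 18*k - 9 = (k + 3)*(k^3 - 5*k^2 + 7*k - 3) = (k - 1)*(k + 3)*(k^2 - 4*k + 3) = (k - 1)^2*(k + 3)*(k - 3)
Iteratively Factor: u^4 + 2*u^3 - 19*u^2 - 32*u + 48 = (u + 3)*(u^3 - u^2 - 16*u + 16) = (u - 1)*(u + 3)*(u^2 - 16) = (u - 1)*(u + 3)*(u + 4)*(u - 4)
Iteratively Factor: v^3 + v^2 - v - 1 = (v + 1)*(v^2 - 1) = (v + 1)^2*(v - 1)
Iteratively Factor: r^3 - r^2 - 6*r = (r + 2)*(r^2 - 3*r) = r*(r + 2)*(r - 3)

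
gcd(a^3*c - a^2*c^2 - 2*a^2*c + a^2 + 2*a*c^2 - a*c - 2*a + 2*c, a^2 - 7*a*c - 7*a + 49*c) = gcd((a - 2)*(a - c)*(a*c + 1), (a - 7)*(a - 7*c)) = 1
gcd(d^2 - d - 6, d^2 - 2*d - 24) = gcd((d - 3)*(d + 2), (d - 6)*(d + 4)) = 1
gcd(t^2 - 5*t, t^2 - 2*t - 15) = t - 5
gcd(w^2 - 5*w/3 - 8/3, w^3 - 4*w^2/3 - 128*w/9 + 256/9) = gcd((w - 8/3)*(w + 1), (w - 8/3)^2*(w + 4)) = w - 8/3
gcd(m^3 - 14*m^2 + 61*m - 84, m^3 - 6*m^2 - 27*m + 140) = m^2 - 11*m + 28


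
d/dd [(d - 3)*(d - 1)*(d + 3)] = 3*d^2 - 2*d - 9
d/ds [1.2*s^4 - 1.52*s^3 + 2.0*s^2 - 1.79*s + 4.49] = 4.8*s^3 - 4.56*s^2 + 4.0*s - 1.79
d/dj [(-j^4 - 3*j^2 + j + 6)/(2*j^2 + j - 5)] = ((4*j + 1)*(j^4 + 3*j^2 - j - 6) + (2*j^2 + j - 5)*(-4*j^3 - 6*j + 1))/(2*j^2 + j - 5)^2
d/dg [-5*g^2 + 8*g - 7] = 8 - 10*g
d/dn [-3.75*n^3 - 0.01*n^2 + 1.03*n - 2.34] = -11.25*n^2 - 0.02*n + 1.03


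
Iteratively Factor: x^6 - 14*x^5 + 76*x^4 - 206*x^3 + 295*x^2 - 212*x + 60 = (x - 3)*(x^5 - 11*x^4 + 43*x^3 - 77*x^2 + 64*x - 20) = (x - 3)*(x - 2)*(x^4 - 9*x^3 + 25*x^2 - 27*x + 10) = (x - 3)*(x - 2)*(x - 1)*(x^3 - 8*x^2 + 17*x - 10) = (x - 3)*(x - 2)^2*(x - 1)*(x^2 - 6*x + 5) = (x - 5)*(x - 3)*(x - 2)^2*(x - 1)*(x - 1)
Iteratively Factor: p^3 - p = (p + 1)*(p^2 - p) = p*(p + 1)*(p - 1)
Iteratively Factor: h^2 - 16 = (h - 4)*(h + 4)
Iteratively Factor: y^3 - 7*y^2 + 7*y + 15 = (y - 5)*(y^2 - 2*y - 3) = (y - 5)*(y - 3)*(y + 1)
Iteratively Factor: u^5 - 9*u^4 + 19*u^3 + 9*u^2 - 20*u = (u - 1)*(u^4 - 8*u^3 + 11*u^2 + 20*u) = u*(u - 1)*(u^3 - 8*u^2 + 11*u + 20) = u*(u - 1)*(u + 1)*(u^2 - 9*u + 20) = u*(u - 5)*(u - 1)*(u + 1)*(u - 4)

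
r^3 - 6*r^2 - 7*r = r*(r - 7)*(r + 1)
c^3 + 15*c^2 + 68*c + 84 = (c + 2)*(c + 6)*(c + 7)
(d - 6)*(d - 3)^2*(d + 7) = d^4 - 5*d^3 - 39*d^2 + 261*d - 378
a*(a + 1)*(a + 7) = a^3 + 8*a^2 + 7*a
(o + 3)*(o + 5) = o^2 + 8*o + 15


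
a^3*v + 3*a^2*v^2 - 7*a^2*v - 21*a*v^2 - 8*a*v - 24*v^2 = (a - 8)*(a + 3*v)*(a*v + v)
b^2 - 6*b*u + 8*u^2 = (b - 4*u)*(b - 2*u)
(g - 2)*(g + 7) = g^2 + 5*g - 14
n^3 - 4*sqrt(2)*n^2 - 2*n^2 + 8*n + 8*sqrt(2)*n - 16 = (n - 2)*(n - 2*sqrt(2))^2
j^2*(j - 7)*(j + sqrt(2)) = j^4 - 7*j^3 + sqrt(2)*j^3 - 7*sqrt(2)*j^2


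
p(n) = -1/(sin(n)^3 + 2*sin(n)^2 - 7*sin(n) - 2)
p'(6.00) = -929.54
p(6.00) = -11.08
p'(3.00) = 0.73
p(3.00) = 0.34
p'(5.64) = -0.91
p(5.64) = -0.37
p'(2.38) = 0.07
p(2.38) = 0.18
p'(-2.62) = 2.07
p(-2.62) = -0.54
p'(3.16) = 2.02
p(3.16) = 0.53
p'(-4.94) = -0.00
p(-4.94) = 0.17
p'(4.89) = -0.04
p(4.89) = -0.17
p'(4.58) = 0.03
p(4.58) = -0.17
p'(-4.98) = -0.00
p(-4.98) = 0.17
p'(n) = -(-3*sin(n)^2*cos(n) - 4*sin(n)*cos(n) + 7*cos(n))/(sin(n)^3 + 2*sin(n)^2 - 7*sin(n) - 2)^2 = (3*sin(n)^2 + 4*sin(n) - 7)*cos(n)/(sin(n)^3 + 2*sin(n)^2 - 7*sin(n) - 2)^2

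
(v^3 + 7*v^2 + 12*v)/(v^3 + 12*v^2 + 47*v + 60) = v/(v + 5)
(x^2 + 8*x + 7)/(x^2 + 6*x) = (x^2 + 8*x + 7)/(x*(x + 6))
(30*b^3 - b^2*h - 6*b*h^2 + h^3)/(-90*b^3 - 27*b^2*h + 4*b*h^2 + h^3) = (-6*b^2 - b*h + h^2)/(18*b^2 + 9*b*h + h^2)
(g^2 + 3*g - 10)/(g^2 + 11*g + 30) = (g - 2)/(g + 6)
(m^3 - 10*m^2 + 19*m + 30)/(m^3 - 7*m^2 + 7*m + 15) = (m - 6)/(m - 3)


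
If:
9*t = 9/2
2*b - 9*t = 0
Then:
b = 9/4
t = 1/2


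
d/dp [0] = 0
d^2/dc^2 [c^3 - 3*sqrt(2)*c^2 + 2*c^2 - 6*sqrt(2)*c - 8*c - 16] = 6*c - 6*sqrt(2) + 4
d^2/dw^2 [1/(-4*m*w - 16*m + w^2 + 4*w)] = 2*(-4*m*w - 16*m + w^2 + 4*w - 4*(-2*m + w + 2)^2)/(4*m*w + 16*m - w^2 - 4*w)^3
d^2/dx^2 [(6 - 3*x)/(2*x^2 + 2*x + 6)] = 3*(-(x - 2)*(2*x + 1)^2 + (3*x - 1)*(x^2 + x + 3))/(x^2 + x + 3)^3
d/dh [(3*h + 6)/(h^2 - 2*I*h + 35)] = 3*(h^2 - 2*I*h - 2*(h + 2)*(h - I) + 35)/(h^2 - 2*I*h + 35)^2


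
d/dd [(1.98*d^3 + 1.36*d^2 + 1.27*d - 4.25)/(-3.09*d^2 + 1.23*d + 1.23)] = (-6.1182*d^4 + 4.8708*d^3 + 12.9033*d^2 - 22.9194*d + 6.7896)/(9.5481*d^4 - 7.6014*d^3 - 6.0885*d^2 + 3.0258*d + 1.5129)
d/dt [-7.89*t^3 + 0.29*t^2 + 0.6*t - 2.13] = -23.67*t^2 + 0.58*t + 0.6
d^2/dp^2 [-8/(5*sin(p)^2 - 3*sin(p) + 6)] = 8*(100*sin(p)^4 - 45*sin(p)^3 - 261*sin(p)^2 + 108*sin(p) + 42)/(5*sin(p)^2 - 3*sin(p) + 6)^3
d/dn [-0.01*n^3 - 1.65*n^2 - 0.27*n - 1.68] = -0.03*n^2 - 3.3*n - 0.27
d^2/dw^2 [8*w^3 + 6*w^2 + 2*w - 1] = 48*w + 12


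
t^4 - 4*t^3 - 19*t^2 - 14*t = t*(t - 7)*(t + 1)*(t + 2)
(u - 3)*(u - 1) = u^2 - 4*u + 3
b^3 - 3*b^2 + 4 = (b - 2)^2*(b + 1)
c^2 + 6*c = c*(c + 6)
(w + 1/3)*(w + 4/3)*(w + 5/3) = w^3 + 10*w^2/3 + 29*w/9 + 20/27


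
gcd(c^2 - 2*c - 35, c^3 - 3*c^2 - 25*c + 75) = c + 5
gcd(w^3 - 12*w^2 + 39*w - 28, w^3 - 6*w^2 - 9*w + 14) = w^2 - 8*w + 7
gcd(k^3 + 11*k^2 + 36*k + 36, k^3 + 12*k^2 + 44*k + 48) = k^2 + 8*k + 12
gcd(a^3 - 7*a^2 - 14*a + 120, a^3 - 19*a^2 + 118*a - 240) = a^2 - 11*a + 30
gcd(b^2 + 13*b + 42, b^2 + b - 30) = b + 6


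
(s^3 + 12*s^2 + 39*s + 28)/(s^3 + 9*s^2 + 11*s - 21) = (s^2 + 5*s + 4)/(s^2 + 2*s - 3)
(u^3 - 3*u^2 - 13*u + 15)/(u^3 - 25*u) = (u^2 + 2*u - 3)/(u*(u + 5))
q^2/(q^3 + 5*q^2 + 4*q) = q/(q^2 + 5*q + 4)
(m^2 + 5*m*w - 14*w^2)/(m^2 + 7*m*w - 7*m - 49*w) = (m - 2*w)/(m - 7)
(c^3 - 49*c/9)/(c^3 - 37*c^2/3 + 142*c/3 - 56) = c*(3*c + 7)/(3*(c^2 - 10*c + 24))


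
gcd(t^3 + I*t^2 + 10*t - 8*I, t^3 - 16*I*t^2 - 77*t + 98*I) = t - 2*I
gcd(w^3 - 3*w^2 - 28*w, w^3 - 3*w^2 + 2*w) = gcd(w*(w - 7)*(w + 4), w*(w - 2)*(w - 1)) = w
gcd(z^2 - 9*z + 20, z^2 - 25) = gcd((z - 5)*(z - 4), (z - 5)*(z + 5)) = z - 5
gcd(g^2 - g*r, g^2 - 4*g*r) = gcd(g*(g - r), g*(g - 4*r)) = g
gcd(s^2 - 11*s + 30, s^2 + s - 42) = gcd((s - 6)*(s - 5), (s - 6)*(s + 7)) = s - 6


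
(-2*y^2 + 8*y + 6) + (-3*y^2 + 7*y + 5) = -5*y^2 + 15*y + 11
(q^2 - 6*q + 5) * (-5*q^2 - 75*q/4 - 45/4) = -5*q^4 + 45*q^3/4 + 305*q^2/4 - 105*q/4 - 225/4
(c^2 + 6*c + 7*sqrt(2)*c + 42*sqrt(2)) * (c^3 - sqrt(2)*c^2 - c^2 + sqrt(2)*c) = c^5 + 5*c^4 + 6*sqrt(2)*c^4 - 20*c^3 + 30*sqrt(2)*c^3 - 70*c^2 - 36*sqrt(2)*c^2 + 84*c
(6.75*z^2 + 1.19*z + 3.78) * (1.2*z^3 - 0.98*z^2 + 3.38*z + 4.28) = 8.1*z^5 - 5.187*z^4 + 26.1848*z^3 + 29.2078*z^2 + 17.8696*z + 16.1784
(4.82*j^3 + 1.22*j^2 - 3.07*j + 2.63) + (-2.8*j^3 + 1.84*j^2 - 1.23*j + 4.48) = 2.02*j^3 + 3.06*j^2 - 4.3*j + 7.11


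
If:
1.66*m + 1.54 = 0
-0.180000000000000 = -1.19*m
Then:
No Solution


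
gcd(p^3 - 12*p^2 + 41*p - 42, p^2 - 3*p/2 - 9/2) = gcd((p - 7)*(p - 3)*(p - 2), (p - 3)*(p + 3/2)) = p - 3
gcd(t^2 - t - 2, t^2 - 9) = 1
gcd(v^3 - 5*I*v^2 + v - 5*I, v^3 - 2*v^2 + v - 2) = v^2 + 1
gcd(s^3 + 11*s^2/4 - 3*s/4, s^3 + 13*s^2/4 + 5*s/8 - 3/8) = s^2 + 11*s/4 - 3/4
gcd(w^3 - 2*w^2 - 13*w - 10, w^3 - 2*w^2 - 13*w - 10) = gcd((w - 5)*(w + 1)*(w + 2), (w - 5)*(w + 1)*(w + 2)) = w^3 - 2*w^2 - 13*w - 10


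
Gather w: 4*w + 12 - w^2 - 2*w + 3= -w^2 + 2*w + 15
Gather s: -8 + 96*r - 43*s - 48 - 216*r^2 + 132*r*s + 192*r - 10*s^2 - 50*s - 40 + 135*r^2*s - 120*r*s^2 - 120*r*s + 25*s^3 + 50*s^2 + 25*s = -216*r^2 + 288*r + 25*s^3 + s^2*(40 - 120*r) + s*(135*r^2 + 12*r - 68) - 96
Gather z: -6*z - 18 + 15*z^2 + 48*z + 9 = 15*z^2 + 42*z - 9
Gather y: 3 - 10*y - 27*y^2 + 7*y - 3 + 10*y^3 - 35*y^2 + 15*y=10*y^3 - 62*y^2 + 12*y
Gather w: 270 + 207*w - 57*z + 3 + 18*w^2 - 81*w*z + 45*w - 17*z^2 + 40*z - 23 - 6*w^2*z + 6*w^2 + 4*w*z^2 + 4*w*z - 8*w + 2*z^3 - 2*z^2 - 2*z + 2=w^2*(24 - 6*z) + w*(4*z^2 - 77*z + 244) + 2*z^3 - 19*z^2 - 19*z + 252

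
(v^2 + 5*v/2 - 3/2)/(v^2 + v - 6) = (v - 1/2)/(v - 2)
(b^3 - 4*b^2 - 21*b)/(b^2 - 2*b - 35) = b*(b + 3)/(b + 5)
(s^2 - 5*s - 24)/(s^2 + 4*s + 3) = (s - 8)/(s + 1)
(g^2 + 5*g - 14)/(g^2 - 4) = (g + 7)/(g + 2)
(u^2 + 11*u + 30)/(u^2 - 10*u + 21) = (u^2 + 11*u + 30)/(u^2 - 10*u + 21)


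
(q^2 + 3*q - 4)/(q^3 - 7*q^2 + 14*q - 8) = (q + 4)/(q^2 - 6*q + 8)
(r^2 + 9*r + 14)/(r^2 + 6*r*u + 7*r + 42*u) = (r + 2)/(r + 6*u)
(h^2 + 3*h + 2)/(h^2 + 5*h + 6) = (h + 1)/(h + 3)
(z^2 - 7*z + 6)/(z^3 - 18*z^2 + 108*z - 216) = (z - 1)/(z^2 - 12*z + 36)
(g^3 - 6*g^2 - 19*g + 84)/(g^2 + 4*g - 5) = (g^3 - 6*g^2 - 19*g + 84)/(g^2 + 4*g - 5)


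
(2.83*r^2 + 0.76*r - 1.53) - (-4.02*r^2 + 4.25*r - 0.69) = 6.85*r^2 - 3.49*r - 0.84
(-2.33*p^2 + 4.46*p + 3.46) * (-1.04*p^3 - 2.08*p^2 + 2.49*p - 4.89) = 2.4232*p^5 + 0.208*p^4 - 18.6769*p^3 + 15.3023*p^2 - 13.194*p - 16.9194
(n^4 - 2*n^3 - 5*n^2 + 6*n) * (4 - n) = -n^5 + 6*n^4 - 3*n^3 - 26*n^2 + 24*n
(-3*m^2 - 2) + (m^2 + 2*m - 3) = -2*m^2 + 2*m - 5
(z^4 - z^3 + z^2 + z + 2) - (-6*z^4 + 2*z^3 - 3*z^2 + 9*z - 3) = 7*z^4 - 3*z^3 + 4*z^2 - 8*z + 5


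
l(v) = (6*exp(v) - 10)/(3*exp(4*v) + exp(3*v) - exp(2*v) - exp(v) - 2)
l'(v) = (6*exp(v) - 10)*(-12*exp(4*v) - 3*exp(3*v) + 2*exp(2*v) + exp(v))/(3*exp(4*v) + exp(3*v) - exp(2*v) - exp(v) - 2)^2 + 6*exp(v)/(3*exp(4*v) + exp(3*v) - exp(2*v) - exp(v) - 2) = 2*(-(3*exp(v) - 5)*(12*exp(3*v) + 3*exp(2*v) - 2*exp(v) - 1) + 9*exp(4*v) + 3*exp(3*v) - 3*exp(2*v) - 3*exp(v) - 6)*exp(v)/(-3*exp(4*v) - exp(3*v) + exp(2*v) + exp(v) + 2)^2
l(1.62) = 0.01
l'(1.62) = -0.02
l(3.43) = 0.00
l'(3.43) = -0.00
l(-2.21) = 4.41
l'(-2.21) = -0.58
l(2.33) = 0.00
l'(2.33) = -0.00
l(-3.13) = 4.76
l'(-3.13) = -0.24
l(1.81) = 0.01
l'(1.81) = -0.02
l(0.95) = 0.04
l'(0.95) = -0.05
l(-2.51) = 4.56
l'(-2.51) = -0.44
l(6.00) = 0.00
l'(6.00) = 0.00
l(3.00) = 0.00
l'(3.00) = 0.00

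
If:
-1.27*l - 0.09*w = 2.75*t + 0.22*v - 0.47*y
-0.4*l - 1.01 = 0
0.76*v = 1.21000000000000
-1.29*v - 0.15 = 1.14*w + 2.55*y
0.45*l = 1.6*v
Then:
No Solution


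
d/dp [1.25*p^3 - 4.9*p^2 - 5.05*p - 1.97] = 3.75*p^2 - 9.8*p - 5.05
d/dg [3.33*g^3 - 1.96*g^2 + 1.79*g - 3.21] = 9.99*g^2 - 3.92*g + 1.79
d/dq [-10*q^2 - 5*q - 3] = -20*q - 5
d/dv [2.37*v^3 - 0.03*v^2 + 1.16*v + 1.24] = 7.11*v^2 - 0.06*v + 1.16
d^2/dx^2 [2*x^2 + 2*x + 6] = 4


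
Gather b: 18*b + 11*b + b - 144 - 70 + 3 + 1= 30*b - 210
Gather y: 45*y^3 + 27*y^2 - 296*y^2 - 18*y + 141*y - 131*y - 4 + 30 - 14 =45*y^3 - 269*y^2 - 8*y + 12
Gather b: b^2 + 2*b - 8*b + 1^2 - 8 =b^2 - 6*b - 7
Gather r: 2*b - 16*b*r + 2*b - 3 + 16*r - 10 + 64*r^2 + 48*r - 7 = 4*b + 64*r^2 + r*(64 - 16*b) - 20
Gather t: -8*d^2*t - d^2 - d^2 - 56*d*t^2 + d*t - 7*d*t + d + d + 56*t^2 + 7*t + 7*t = -2*d^2 + 2*d + t^2*(56 - 56*d) + t*(-8*d^2 - 6*d + 14)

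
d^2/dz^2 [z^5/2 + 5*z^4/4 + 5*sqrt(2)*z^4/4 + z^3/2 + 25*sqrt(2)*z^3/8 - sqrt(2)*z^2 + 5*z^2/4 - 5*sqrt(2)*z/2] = 10*z^3 + 15*z^2 + 15*sqrt(2)*z^2 + 3*z + 75*sqrt(2)*z/4 - 2*sqrt(2) + 5/2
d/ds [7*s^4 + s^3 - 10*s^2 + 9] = s*(28*s^2 + 3*s - 20)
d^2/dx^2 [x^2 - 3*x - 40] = 2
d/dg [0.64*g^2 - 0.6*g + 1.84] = 1.28*g - 0.6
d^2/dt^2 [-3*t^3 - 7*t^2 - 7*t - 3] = -18*t - 14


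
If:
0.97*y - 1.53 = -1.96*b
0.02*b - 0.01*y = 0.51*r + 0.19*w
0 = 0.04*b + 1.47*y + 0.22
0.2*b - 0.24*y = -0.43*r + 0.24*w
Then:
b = 0.87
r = -0.18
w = 0.58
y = -0.17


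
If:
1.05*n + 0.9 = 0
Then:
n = -0.86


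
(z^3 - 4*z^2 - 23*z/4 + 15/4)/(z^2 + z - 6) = (z^3 - 4*z^2 - 23*z/4 + 15/4)/(z^2 + z - 6)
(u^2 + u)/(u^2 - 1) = u/(u - 1)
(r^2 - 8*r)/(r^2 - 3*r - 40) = r/(r + 5)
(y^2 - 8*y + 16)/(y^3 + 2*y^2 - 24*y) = (y - 4)/(y*(y + 6))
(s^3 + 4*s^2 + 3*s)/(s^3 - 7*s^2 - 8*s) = (s + 3)/(s - 8)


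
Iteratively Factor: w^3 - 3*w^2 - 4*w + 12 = (w + 2)*(w^2 - 5*w + 6) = (w - 3)*(w + 2)*(w - 2)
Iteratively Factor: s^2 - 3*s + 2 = (s - 1)*(s - 2)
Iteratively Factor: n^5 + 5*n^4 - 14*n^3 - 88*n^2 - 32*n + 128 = (n - 4)*(n^4 + 9*n^3 + 22*n^2 - 32) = (n - 4)*(n - 1)*(n^3 + 10*n^2 + 32*n + 32) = (n - 4)*(n - 1)*(n + 4)*(n^2 + 6*n + 8) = (n - 4)*(n - 1)*(n + 4)^2*(n + 2)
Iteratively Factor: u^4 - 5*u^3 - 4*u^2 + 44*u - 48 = (u - 4)*(u^3 - u^2 - 8*u + 12) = (u - 4)*(u - 2)*(u^2 + u - 6) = (u - 4)*(u - 2)*(u + 3)*(u - 2)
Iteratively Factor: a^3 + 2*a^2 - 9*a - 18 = (a - 3)*(a^2 + 5*a + 6) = (a - 3)*(a + 2)*(a + 3)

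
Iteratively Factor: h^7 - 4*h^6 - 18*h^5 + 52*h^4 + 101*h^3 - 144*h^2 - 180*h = (h + 2)*(h^6 - 6*h^5 - 6*h^4 + 64*h^3 - 27*h^2 - 90*h) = (h + 1)*(h + 2)*(h^5 - 7*h^4 + h^3 + 63*h^2 - 90*h) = h*(h + 1)*(h + 2)*(h^4 - 7*h^3 + h^2 + 63*h - 90) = h*(h - 3)*(h + 1)*(h + 2)*(h^3 - 4*h^2 - 11*h + 30) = h*(h - 5)*(h - 3)*(h + 1)*(h + 2)*(h^2 + h - 6) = h*(h - 5)*(h - 3)*(h + 1)*(h + 2)*(h + 3)*(h - 2)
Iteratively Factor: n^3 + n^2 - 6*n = (n)*(n^2 + n - 6) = n*(n + 3)*(n - 2)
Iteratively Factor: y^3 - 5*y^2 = (y)*(y^2 - 5*y) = y*(y - 5)*(y)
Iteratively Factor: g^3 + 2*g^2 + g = (g)*(g^2 + 2*g + 1) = g*(g + 1)*(g + 1)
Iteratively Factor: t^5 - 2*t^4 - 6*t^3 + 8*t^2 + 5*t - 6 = (t + 2)*(t^4 - 4*t^3 + 2*t^2 + 4*t - 3) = (t - 3)*(t + 2)*(t^3 - t^2 - t + 1) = (t - 3)*(t - 1)*(t + 2)*(t^2 - 1) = (t - 3)*(t - 1)*(t + 1)*(t + 2)*(t - 1)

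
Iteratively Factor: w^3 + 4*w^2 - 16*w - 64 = (w + 4)*(w^2 - 16) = (w + 4)^2*(w - 4)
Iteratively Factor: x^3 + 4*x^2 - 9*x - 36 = (x - 3)*(x^2 + 7*x + 12) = (x - 3)*(x + 4)*(x + 3)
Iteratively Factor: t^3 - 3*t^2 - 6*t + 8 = (t + 2)*(t^2 - 5*t + 4) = (t - 4)*(t + 2)*(t - 1)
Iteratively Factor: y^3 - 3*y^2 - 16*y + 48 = (y + 4)*(y^2 - 7*y + 12) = (y - 4)*(y + 4)*(y - 3)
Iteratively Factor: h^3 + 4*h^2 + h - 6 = (h + 2)*(h^2 + 2*h - 3) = (h - 1)*(h + 2)*(h + 3)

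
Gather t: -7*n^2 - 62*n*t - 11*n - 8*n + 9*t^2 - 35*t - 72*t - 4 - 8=-7*n^2 - 19*n + 9*t^2 + t*(-62*n - 107) - 12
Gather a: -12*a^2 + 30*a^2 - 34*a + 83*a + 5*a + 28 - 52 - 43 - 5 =18*a^2 + 54*a - 72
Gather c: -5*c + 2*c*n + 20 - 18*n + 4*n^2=c*(2*n - 5) + 4*n^2 - 18*n + 20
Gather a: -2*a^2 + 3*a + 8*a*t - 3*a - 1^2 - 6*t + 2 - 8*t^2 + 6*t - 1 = -2*a^2 + 8*a*t - 8*t^2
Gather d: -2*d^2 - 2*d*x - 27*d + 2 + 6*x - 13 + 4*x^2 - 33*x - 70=-2*d^2 + d*(-2*x - 27) + 4*x^2 - 27*x - 81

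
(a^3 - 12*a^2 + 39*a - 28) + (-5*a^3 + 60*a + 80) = -4*a^3 - 12*a^2 + 99*a + 52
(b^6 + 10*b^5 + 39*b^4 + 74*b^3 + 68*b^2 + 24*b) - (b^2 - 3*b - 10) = b^6 + 10*b^5 + 39*b^4 + 74*b^3 + 67*b^2 + 27*b + 10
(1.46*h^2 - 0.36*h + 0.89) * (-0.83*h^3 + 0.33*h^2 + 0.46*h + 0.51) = -1.2118*h^5 + 0.7806*h^4 - 0.1859*h^3 + 0.8727*h^2 + 0.2258*h + 0.4539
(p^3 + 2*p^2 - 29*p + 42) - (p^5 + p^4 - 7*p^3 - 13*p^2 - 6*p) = -p^5 - p^4 + 8*p^3 + 15*p^2 - 23*p + 42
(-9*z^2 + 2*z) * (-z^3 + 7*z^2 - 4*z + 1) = 9*z^5 - 65*z^4 + 50*z^3 - 17*z^2 + 2*z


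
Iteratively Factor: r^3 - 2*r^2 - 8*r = (r - 4)*(r^2 + 2*r) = r*(r - 4)*(r + 2)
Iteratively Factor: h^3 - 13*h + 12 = (h - 3)*(h^2 + 3*h - 4) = (h - 3)*(h - 1)*(h + 4)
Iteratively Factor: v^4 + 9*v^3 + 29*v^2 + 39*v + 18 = (v + 1)*(v^3 + 8*v^2 + 21*v + 18) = (v + 1)*(v + 3)*(v^2 + 5*v + 6) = (v + 1)*(v + 2)*(v + 3)*(v + 3)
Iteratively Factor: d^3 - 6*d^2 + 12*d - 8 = (d - 2)*(d^2 - 4*d + 4) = (d - 2)^2*(d - 2)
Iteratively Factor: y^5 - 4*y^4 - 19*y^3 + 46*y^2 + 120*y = (y + 2)*(y^4 - 6*y^3 - 7*y^2 + 60*y) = (y - 5)*(y + 2)*(y^3 - y^2 - 12*y) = (y - 5)*(y - 4)*(y + 2)*(y^2 + 3*y) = (y - 5)*(y - 4)*(y + 2)*(y + 3)*(y)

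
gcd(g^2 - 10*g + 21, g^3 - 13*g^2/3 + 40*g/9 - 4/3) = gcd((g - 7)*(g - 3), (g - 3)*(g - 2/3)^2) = g - 3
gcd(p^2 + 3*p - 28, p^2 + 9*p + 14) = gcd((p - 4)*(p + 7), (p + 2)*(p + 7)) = p + 7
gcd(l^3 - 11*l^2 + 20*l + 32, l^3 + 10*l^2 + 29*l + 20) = l + 1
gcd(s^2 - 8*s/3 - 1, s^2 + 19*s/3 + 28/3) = 1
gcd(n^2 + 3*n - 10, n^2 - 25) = n + 5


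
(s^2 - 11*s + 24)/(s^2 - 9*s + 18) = (s - 8)/(s - 6)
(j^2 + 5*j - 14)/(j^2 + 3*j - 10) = (j + 7)/(j + 5)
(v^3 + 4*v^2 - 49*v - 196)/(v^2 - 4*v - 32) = (v^2 - 49)/(v - 8)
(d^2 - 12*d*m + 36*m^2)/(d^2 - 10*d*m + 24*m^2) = (d - 6*m)/(d - 4*m)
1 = 1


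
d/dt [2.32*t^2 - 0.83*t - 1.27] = 4.64*t - 0.83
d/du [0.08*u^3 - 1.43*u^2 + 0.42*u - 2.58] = 0.24*u^2 - 2.86*u + 0.42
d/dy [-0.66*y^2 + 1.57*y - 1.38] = 1.57 - 1.32*y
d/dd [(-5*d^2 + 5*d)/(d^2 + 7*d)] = -40/(d^2 + 14*d + 49)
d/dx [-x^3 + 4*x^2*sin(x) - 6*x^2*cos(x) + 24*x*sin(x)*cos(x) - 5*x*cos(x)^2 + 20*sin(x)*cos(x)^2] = 6*x^2*sin(x) + 4*x^2*cos(x) - 3*x^2 + 8*x*sin(x) + 5*x*sin(2*x) - 12*x*cos(x) + 24*x*cos(2*x) + 12*sin(2*x) + 5*cos(x) - 5*cos(2*x)/2 + 15*cos(3*x) - 5/2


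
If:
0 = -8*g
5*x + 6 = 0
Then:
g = 0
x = -6/5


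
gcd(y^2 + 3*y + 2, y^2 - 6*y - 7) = y + 1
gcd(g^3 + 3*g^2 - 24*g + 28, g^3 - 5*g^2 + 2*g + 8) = g - 2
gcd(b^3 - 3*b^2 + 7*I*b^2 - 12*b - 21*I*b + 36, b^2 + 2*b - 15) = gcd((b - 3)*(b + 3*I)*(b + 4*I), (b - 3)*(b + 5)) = b - 3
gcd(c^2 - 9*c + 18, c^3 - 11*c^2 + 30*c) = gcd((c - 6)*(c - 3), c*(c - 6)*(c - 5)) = c - 6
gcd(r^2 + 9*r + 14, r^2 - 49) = r + 7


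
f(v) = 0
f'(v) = 0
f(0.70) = 0.00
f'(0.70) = 0.00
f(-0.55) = 0.00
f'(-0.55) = 0.00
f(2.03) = 0.00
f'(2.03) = 0.00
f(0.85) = 0.00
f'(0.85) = 0.00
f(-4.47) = 0.00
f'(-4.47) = 0.00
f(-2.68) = 0.00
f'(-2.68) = 0.00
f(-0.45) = 0.00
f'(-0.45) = 0.00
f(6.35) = 0.00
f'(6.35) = 0.00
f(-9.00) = 0.00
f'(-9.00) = 0.00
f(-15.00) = 0.00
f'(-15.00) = 0.00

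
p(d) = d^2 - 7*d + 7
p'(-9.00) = -25.00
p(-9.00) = 151.00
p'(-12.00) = -31.00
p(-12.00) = 235.00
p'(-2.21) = -11.42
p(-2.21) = 27.35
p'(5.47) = 3.94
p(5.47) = -1.37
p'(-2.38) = -11.76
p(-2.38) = 29.32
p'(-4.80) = -16.60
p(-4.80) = 63.64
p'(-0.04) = -7.08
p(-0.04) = 7.28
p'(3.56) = 0.12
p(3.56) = -5.25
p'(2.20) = -2.60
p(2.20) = -3.56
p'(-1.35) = -9.70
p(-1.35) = 18.27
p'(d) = 2*d - 7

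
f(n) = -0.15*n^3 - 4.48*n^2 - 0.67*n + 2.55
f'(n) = -0.45*n^2 - 8.96*n - 0.67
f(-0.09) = 2.57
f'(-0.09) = 0.13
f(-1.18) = -2.65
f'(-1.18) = 9.28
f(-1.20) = -2.84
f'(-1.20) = 9.43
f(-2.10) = -14.41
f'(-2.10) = 16.16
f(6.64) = -243.33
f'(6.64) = -80.00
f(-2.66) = -24.54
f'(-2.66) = 19.98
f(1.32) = -6.49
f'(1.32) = -13.28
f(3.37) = -56.33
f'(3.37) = -35.98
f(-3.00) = -31.71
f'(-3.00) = 22.16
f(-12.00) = -375.33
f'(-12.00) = 42.05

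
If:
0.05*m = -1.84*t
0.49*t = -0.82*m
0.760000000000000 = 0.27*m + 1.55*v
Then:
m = 0.00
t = 0.00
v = 0.49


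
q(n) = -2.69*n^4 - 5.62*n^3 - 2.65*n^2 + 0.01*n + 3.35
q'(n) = -10.76*n^3 - 16.86*n^2 - 5.3*n + 0.01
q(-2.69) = -47.31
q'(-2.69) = 101.71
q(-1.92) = -3.22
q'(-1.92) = 24.19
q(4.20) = -1296.77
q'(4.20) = -1116.85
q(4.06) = -1147.30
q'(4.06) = -1019.52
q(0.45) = 2.20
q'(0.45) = -6.77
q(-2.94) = -77.74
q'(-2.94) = 143.30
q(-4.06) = -395.16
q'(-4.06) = 463.71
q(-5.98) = -2329.64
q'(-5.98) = 1729.78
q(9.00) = -21957.28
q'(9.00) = -9257.39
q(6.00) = -4792.15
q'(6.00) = -2962.91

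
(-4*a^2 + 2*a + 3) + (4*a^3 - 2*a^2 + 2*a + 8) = 4*a^3 - 6*a^2 + 4*a + 11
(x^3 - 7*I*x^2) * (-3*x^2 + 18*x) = -3*x^5 + 18*x^4 + 21*I*x^4 - 126*I*x^3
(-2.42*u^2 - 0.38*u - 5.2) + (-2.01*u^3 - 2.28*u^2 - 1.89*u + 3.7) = -2.01*u^3 - 4.7*u^2 - 2.27*u - 1.5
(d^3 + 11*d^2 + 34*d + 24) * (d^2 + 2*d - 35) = d^5 + 13*d^4 + 21*d^3 - 293*d^2 - 1142*d - 840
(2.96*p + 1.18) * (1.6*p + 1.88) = 4.736*p^2 + 7.4528*p + 2.2184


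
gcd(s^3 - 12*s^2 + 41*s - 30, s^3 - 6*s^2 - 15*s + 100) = s - 5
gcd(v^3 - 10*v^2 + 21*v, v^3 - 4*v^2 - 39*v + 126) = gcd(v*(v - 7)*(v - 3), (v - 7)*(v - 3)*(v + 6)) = v^2 - 10*v + 21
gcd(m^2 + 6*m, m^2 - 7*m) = m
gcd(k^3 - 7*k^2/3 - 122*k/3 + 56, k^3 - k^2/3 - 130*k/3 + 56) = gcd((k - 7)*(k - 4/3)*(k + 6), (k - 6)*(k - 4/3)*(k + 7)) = k - 4/3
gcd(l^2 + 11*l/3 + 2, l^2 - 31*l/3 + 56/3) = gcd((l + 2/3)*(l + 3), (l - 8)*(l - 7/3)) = 1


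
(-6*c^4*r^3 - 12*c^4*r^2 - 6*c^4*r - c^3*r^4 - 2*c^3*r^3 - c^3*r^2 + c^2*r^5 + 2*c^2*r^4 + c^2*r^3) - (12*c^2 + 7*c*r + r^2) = -6*c^4*r^3 - 12*c^4*r^2 - 6*c^4*r - c^3*r^4 - 2*c^3*r^3 - c^3*r^2 + c^2*r^5 + 2*c^2*r^4 + c^2*r^3 - 12*c^2 - 7*c*r - r^2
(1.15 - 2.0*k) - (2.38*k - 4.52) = 5.67 - 4.38*k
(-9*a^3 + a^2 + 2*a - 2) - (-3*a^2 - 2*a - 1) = -9*a^3 + 4*a^2 + 4*a - 1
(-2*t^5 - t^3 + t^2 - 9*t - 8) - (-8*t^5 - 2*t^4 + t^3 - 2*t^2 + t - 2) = 6*t^5 + 2*t^4 - 2*t^3 + 3*t^2 - 10*t - 6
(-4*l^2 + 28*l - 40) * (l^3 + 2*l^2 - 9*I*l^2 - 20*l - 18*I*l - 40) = -4*l^5 + 20*l^4 + 36*I*l^4 + 96*l^3 - 180*I*l^3 - 480*l^2 - 144*I*l^2 - 320*l + 720*I*l + 1600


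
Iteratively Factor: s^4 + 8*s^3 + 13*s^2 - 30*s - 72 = (s + 4)*(s^3 + 4*s^2 - 3*s - 18) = (s - 2)*(s + 4)*(s^2 + 6*s + 9) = (s - 2)*(s + 3)*(s + 4)*(s + 3)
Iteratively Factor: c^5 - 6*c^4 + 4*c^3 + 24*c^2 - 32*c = (c - 4)*(c^4 - 2*c^3 - 4*c^2 + 8*c) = (c - 4)*(c - 2)*(c^3 - 4*c) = (c - 4)*(c - 2)^2*(c^2 + 2*c) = c*(c - 4)*(c - 2)^2*(c + 2)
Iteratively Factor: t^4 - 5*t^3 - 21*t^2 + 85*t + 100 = (t + 4)*(t^3 - 9*t^2 + 15*t + 25) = (t - 5)*(t + 4)*(t^2 - 4*t - 5) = (t - 5)^2*(t + 4)*(t + 1)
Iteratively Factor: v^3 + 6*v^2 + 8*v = (v + 4)*(v^2 + 2*v) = (v + 2)*(v + 4)*(v)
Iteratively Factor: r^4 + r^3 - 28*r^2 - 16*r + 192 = (r + 4)*(r^3 - 3*r^2 - 16*r + 48) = (r + 4)^2*(r^2 - 7*r + 12) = (r - 3)*(r + 4)^2*(r - 4)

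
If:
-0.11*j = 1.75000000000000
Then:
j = -15.91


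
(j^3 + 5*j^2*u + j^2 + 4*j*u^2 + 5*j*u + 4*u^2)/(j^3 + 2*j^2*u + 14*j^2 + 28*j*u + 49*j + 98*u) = (j^3 + 5*j^2*u + j^2 + 4*j*u^2 + 5*j*u + 4*u^2)/(j^3 + 2*j^2*u + 14*j^2 + 28*j*u + 49*j + 98*u)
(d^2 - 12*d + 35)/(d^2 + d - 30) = (d - 7)/(d + 6)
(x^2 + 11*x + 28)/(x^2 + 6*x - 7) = (x + 4)/(x - 1)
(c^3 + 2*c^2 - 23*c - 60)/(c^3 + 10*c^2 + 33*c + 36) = (c - 5)/(c + 3)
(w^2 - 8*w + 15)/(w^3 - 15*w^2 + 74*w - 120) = (w - 3)/(w^2 - 10*w + 24)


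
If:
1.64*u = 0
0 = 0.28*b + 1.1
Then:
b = -3.93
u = 0.00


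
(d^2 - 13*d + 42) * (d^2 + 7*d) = d^4 - 6*d^3 - 49*d^2 + 294*d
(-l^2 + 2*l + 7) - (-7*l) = -l^2 + 9*l + 7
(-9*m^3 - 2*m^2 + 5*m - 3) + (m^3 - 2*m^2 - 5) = -8*m^3 - 4*m^2 + 5*m - 8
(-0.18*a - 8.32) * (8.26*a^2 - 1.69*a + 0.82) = -1.4868*a^3 - 68.419*a^2 + 13.9132*a - 6.8224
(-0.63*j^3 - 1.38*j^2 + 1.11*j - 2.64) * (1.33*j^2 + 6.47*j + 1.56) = -0.8379*j^5 - 5.9115*j^4 - 8.4351*j^3 + 1.5177*j^2 - 15.3492*j - 4.1184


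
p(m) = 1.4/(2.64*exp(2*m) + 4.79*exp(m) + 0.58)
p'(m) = 1.4*(-5.28*exp(2*m) - 4.79*exp(m))/(2.64*exp(2*m) + 4.79*exp(m) + 0.58)^2 = (-7.392*exp(m) - 6.706)*exp(m)/(2.64*exp(2*m) + 4.79*exp(m) + 0.58)^2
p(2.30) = 0.00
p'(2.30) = -0.01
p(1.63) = 0.01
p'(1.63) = -0.03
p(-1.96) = 1.07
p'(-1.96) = -0.64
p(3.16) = 0.00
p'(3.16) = -0.00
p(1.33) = 0.02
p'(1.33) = -0.04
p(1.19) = 0.03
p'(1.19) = -0.05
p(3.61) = 0.00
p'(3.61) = -0.00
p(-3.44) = 1.90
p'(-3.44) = -0.41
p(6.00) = 0.00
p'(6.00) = 0.00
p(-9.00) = 2.41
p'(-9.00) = 0.00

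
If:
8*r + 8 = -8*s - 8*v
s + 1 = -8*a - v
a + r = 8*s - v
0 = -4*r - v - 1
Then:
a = -1/215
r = -8/215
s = -24/215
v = -183/215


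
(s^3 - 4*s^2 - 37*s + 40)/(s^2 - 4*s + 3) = (s^2 - 3*s - 40)/(s - 3)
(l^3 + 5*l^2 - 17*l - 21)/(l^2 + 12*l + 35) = (l^2 - 2*l - 3)/(l + 5)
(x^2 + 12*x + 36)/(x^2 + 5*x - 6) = (x + 6)/(x - 1)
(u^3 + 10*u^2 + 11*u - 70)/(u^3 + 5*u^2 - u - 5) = (u^2 + 5*u - 14)/(u^2 - 1)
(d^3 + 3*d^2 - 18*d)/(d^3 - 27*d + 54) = d/(d - 3)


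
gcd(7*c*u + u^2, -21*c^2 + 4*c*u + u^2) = 7*c + u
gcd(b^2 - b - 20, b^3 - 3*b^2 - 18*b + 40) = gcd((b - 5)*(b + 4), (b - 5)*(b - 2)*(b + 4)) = b^2 - b - 20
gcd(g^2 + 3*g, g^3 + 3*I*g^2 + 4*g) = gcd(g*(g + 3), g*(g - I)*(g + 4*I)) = g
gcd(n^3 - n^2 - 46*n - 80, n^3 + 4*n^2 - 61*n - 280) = n^2 - 3*n - 40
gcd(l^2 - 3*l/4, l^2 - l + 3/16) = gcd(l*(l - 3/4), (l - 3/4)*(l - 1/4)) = l - 3/4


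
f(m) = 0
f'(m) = 0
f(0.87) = 0.00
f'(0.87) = 0.00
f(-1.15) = 0.00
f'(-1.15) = 0.00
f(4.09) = 0.00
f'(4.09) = 0.00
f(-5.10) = 0.00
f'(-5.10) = 0.00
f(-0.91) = 0.00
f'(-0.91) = 0.00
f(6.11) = 0.00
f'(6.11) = 0.00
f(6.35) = 0.00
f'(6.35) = 0.00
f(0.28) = 0.00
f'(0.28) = 0.00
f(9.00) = 0.00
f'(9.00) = 0.00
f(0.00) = 0.00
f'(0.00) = 0.00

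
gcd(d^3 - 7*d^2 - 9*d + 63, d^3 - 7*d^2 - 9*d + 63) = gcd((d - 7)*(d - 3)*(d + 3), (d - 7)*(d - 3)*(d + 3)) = d^3 - 7*d^2 - 9*d + 63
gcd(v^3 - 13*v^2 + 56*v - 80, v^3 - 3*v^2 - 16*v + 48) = v - 4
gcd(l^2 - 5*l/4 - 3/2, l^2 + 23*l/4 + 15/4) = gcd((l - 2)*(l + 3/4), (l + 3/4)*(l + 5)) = l + 3/4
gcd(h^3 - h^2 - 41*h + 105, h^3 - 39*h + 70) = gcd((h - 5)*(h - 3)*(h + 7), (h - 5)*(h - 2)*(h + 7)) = h^2 + 2*h - 35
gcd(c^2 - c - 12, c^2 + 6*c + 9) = c + 3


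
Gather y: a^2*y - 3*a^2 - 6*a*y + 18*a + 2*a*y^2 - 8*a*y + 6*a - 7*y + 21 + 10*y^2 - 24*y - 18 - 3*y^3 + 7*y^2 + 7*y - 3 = -3*a^2 + 24*a - 3*y^3 + y^2*(2*a + 17) + y*(a^2 - 14*a - 24)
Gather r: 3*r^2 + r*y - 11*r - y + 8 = 3*r^2 + r*(y - 11) - y + 8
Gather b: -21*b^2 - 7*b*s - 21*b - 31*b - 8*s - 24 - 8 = -21*b^2 + b*(-7*s - 52) - 8*s - 32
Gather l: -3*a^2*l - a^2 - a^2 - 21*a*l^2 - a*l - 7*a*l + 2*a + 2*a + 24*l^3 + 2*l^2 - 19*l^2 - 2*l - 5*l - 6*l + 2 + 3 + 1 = -2*a^2 + 4*a + 24*l^3 + l^2*(-21*a - 17) + l*(-3*a^2 - 8*a - 13) + 6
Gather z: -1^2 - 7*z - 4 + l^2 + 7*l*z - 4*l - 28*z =l^2 - 4*l + z*(7*l - 35) - 5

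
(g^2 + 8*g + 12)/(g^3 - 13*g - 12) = (g^2 + 8*g + 12)/(g^3 - 13*g - 12)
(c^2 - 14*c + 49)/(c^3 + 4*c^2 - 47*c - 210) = (c - 7)/(c^2 + 11*c + 30)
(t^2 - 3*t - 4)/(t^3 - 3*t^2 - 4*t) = 1/t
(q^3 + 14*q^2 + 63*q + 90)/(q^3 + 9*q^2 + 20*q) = (q^2 + 9*q + 18)/(q*(q + 4))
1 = 1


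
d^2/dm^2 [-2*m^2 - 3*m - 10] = -4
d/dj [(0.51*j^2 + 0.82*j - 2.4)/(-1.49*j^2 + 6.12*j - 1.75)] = (4.343*j^2 - 8.937*j + 13.253)/(2.2201*j^4 - 18.2376*j^3 + 42.6694*j^2 - 21.42*j + 3.0625)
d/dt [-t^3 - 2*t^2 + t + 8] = -3*t^2 - 4*t + 1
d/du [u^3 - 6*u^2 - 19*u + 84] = 3*u^2 - 12*u - 19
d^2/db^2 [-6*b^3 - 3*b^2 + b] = -36*b - 6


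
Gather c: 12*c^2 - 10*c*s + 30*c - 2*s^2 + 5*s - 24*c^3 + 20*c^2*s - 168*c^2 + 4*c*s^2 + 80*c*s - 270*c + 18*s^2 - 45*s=-24*c^3 + c^2*(20*s - 156) + c*(4*s^2 + 70*s - 240) + 16*s^2 - 40*s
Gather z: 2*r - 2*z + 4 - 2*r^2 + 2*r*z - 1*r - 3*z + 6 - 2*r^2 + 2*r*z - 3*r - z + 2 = -4*r^2 - 2*r + z*(4*r - 6) + 12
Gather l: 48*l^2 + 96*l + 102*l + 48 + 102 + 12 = 48*l^2 + 198*l + 162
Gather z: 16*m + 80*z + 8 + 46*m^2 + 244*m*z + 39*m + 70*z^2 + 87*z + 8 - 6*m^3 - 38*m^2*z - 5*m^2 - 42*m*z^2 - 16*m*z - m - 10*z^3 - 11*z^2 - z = -6*m^3 + 41*m^2 + 54*m - 10*z^3 + z^2*(59 - 42*m) + z*(-38*m^2 + 228*m + 166) + 16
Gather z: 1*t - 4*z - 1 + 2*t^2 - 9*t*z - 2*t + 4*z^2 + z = 2*t^2 - t + 4*z^2 + z*(-9*t - 3) - 1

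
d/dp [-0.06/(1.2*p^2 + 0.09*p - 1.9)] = (0.144*p + 0.0054)/(1.2*p^2 + 0.09*p - 1.9)^2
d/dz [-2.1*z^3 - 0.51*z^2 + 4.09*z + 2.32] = -6.3*z^2 - 1.02*z + 4.09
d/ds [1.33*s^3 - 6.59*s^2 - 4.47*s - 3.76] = 3.99*s^2 - 13.18*s - 4.47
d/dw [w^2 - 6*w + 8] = 2*w - 6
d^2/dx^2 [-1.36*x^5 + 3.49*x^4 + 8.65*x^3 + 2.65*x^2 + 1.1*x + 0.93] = -27.2*x^3 + 41.88*x^2 + 51.9*x + 5.3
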